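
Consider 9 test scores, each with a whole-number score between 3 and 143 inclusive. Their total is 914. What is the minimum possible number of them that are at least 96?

2

Suppose at most 9 − j of them reach 96; then j values are ≤ 95 and the rest ≤ 143.
The total is then ≤ 95·j + 143·(9 − j) = 1287 − 48j. For this to be ≥ 914 we need j ≤ 7, so at least 9 − 7 = 2 must reach 96.
Exactly 2 works: 2 values at 143 and 7 at 95 total 951; lower one of the high values by 37 (still ≥ 96) to hit 914.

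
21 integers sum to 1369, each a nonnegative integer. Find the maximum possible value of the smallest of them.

65

The 21 values sum to 1369, so their minimum is at most ⌊1369/21⌋ = 65.
Equality holds with 17 values of 65 and 4 values of 66.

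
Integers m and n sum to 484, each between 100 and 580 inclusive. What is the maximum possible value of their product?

mn = m(484 − m) is maximized when m is as near 484/2 as the bounds allow.
Taking m = 242 and n = 242 (both in [100, 580]) gives mn = 58564.

58564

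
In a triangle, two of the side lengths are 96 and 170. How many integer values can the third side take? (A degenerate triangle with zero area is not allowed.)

The triangle inequality gives |96 − 170| < c < 96 + 170, i.e. 74 < c < 266.
So c can be any integer from 75 to 265: 191 values.

191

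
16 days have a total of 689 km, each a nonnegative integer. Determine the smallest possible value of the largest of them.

Some value must be at least ⌈689/16⌉ = 44, since 16 × 43 = 688 < 689.
Taking 15 copies of 43 and 1 copy of 44 gives exactly 689, so 44 is attained.

44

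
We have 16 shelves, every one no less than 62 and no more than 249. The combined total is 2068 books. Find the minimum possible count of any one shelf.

Minimizing one value means maximizing the remaining 15.
The other 15 can take up 15 × 249 = 3735 ≥ 2068 − 62, so one shelf can sit at its floor of 62.
Achievable: one at 62 and the other 15 totalling 2006, which fits since 15 × 62 ≤ 2006 ≤ 15 × 249.

62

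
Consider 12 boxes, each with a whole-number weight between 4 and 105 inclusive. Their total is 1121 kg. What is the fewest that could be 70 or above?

Suppose at most 12 − j of them reach 70; then j values are ≤ 69 and the rest ≤ 105.
The total is then ≤ 69·j + 105·(12 − j) = 1260 − 36j. For this to be ≥ 1121 we need j ≤ 3, so at least 12 − 3 = 9 must reach 70.
Exactly 9 works: 9 values at 105 and 3 at 69 total 1152; lower one of the high values by 31 (still ≥ 70) to hit 1121.

9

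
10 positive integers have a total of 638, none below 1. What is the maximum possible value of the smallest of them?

The average is 638/10 < 64, so some value is ≤ 63.
Taking 2 copies of 63 and 8 copies of 64 gives exactly 638, so 63 is attained.

63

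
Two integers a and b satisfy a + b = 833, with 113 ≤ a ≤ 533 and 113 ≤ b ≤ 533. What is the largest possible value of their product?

With a + b fixed, ab peaks when the two are closest together.
Taking a = 416 and b = 417 (both in [113, 533]) gives ab = 173472.

173472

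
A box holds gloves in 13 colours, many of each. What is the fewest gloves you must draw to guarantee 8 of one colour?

You could draw 7 of every colour without reaching 8 of any — 91 in all.
One more forces 8 of some colour, so 91 + 1 = 92.

92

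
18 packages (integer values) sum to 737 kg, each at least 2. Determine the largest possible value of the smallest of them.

40

The average is 737/18 < 41, so some value is ≤ 40.
Taking 1 copy of 40 and 17 copies of 41 gives exactly 737, so 40 is attained.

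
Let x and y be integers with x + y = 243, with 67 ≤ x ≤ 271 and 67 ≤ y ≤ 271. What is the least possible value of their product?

11792

xy = x(243 − x) is concave in x, so over [67, 176] it is minimized at an endpoint.
At the endpoint x = 67, y = 243 − 67 = 176, so xy = 67 × 176 = 11792.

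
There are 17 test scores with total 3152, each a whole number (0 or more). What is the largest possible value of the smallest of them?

The 17 values sum to 3152, so their minimum is at most ⌊3152/17⌋ = 185.
Equality holds with 10 values of 185 and 7 values of 186.

185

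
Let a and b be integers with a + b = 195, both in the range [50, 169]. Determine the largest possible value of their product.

With a + b fixed, ab peaks when the two are closest together.
Taking a = 97 and b = 98 (both in [50, 169]) gives ab = 9506.

9506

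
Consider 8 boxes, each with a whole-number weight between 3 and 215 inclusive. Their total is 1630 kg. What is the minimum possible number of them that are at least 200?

If only k of them are at least 200, the other 8 − k are at most 199, so the total is at most k·215 + (8 − k)·199.
This must reach 1630, so k·215 + (8 − k)·199 ≥ 1630, giving k ≥ 3.
Exactly 3 works: 3 values at 215 and 5 at 199 total 1640; lower one of the high values by 10 (still ≥ 200) to hit 1630.

3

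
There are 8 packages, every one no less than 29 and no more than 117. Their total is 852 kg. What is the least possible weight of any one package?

33

Minimizing one value means maximizing the remaining 7.
The other 7 contribute at most 7 × 117 = 819, leaving at least 852 − 819 = 33.
Since 33 ≥ 29, this is achievable: one at 33 and 7 at 117.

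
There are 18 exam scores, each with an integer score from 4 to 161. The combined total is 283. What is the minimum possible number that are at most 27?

If only k of them are at most 27, the other 18 − k are at least 28, so the total is at least (18 − k)·28 + k·4.
This is ≤ 283, so (18 − k)·28 + 4k ≤ 283, which gives k ≥ 10.
Exactly 10 works: 10 values at 4 and 8 at 28 total 264; raise one of the low values by 19 (still ≤ 27) to hit 283.

10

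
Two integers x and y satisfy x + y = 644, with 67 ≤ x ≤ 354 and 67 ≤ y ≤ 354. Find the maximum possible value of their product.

With x + y fixed, xy peaks when the two are closest together.
Taking x = 322 and y = 322 (both in [67, 354]) gives xy = 103684.

103684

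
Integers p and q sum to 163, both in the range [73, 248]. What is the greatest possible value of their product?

6642

pq = p(163 − p) is maximized when p is as near 163/2 as the bounds allow.
Taking p = 81 and q = 82 (both in [73, 248]) gives pq = 6642.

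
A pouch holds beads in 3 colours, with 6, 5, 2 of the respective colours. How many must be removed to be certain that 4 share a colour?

9

In the worst case you take as many as possible of each colour without reaching 4: 3 + 3 + 2 = 8.
The next one must give 4 of some colour, so 8 + 1 = 9.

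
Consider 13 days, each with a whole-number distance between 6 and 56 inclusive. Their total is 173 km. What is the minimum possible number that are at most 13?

If only k of them are at most 13, the other 13 − k are at least 14, so the total is at least (13 − k)·14 + k·6.
This is ≤ 173, so (13 − k)·14 + 6k ≤ 173, which gives k ≥ 2.
Exactly 2 works: 2 values at 6 and 11 at 14 total 166; raise one of the low values by 7 (still ≤ 13) to hit 173.

2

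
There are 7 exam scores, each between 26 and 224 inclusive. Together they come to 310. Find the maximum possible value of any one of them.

154

To make one score as large as possible, make the other 6 as small as possible.
The other 6 contribute at least 6 × 26 = 156, leaving at most 310 − 156 = 154.
Since 154 ≤ 224, this is achievable: one at 154 and 6 at 26.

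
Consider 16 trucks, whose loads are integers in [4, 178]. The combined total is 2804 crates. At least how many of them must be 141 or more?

Each value short of 141 is at most 140, costing at least 178 − 140 = 38 against the maximum total of 2848.
We can afford to lose at most 2848 − 2804 = 44, so at most ⌊44/38⌋ = 1 fall short, and at least 15 are ≥ 141.
Exactly 15 works: 15 values at 178 and 1 at 140 total 2810; lower one of the high values by 6 (still ≥ 141) to hit 2804.

15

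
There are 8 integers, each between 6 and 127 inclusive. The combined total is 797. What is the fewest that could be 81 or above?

Each value short of 81 is at most 80, costing at least 127 − 80 = 47 against the maximum total of 1016.
We can afford to lose at most 1016 − 797 = 219, so at most ⌊219/47⌋ = 4 fall short, and at least 4 are ≥ 81.
Exactly 4 works: 4 values at 127 and 4 at 80 total 828; lower one of the high values by 31 (still ≥ 81) to hit 797.

4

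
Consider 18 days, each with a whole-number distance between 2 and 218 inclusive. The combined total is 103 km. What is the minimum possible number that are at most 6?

5

If only k of them are at most 6, the other 18 − k are at least 7, so the total is at least (18 − k)·7 + k·2.
This is ≤ 103, so (18 − k)·7 + 2k ≤ 103, which gives k ≥ 5.
Exactly 5 works: 5 values at 2 and 13 at 7 total 101; raise one of the low values by 2 (still ≤ 6) to hit 103.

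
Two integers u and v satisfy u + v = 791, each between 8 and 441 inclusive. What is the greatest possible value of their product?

156420

With u + v fixed, uv peaks when the two are closest together.
Taking u = 395 and v = 396 (both in [8, 441]) gives uv = 156420.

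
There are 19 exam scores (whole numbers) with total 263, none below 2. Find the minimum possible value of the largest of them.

14

If every one of the 19 were at most 13, the total would be at most 19 × 13 = 247 < 263.
Achievable: 16 of them at 14 and 3 at 13 total 263.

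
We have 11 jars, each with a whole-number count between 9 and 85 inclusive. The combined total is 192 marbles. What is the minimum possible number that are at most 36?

8

Each value above 36 is at least 37, contributing at least 37 − 9 = 28 above the floor 9.
The sum exceeds the floor total 99 by 93, so at most ⌊93/28⌋ = 3 exceed 36, and at least 8 are ≤ 36.
Exactly 8 works: 8 values at 9 and 3 at 37 total 183; raise one of the low values by 9 (still ≤ 36) to hit 192.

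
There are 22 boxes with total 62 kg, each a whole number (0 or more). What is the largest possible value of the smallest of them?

2

If every one of the 22 were at least 3, the total would be at least 22 × 3 = 66 > 62.
Taking 4 copies of 2 and 18 copies of 3 gives exactly 62, so 2 is attained.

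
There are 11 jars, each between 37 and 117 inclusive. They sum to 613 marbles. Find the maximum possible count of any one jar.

To make one jar as large as possible, make the other 10 as small as possible.
The other 10 contribute at least 10 × 37 = 370, leaving at most 613 − 370 = 243.
But each jar is capped at 117, so the maximum is 117.
Achievable: one at 117 and the other 10 totalling 496, which fits since 10 × 37 ≤ 496 ≤ 10 × 117.

117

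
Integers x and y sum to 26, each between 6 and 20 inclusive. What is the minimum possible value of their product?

120

xy = x(26 − x) is concave in x, so over [6, 20] it is minimized at an endpoint.
The extreme feasible split is x = 6, y = 20, giving xy = 120.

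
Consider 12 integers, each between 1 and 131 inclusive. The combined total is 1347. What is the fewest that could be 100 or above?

Suppose at most 12 − j of them reach 100; then j values are ≤ 99 and the rest ≤ 131.
The total is then ≤ 99·j + 131·(12 − j) = 1572 − 32j. For this to be ≥ 1347 we need j ≤ 7, so at least 12 − 7 = 5 must reach 100.
Exactly 5 works: 5 values at 131 and 7 at 99 total 1348; lower one of the high values by 1 (still ≥ 100) to hit 1347.

5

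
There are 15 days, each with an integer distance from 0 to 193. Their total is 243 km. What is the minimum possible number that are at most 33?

8

If only k of them are at most 33, the other 15 − k are at least 34, so the total is at least (15 − k)·34 + k·0.
This is ≤ 243, so (15 − k)·34 + 0k ≤ 243, which gives k ≥ 8.
Exactly 8 works: 8 values at 0 and 7 at 34 total 238; raise one of the low values by 5 (still ≤ 33) to hit 243.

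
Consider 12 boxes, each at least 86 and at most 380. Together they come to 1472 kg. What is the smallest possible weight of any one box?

To make one box as small as possible, make the other 11 as large as possible.
The other 11 can take up 11 × 380 = 4180 ≥ 1472 − 86, so one box can sit at its floor of 86.
Achievable: one at 86 and the other 11 totalling 1386, which fits since 11 × 86 ≤ 1386 ≤ 11 × 380.

86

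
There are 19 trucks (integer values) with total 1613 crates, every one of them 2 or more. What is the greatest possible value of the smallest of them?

84

If every one of the 19 were at least 85, the total would be at least 19 × 85 = 1615 > 1613.
Achievable: 2 of them at 84 and 17 at 85 total 1613.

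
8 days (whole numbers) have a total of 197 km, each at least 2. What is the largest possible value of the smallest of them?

The 8 values sum to 197, so their minimum is at most ⌊197/8⌋ = 24.
Taking 3 copies of 24 and 5 copies of 25 gives exactly 197, so 24 is attained.

24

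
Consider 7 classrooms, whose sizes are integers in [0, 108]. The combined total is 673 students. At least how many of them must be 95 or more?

2

Each value short of 95 is at most 94, costing at least 108 − 94 = 14 against the maximum total of 756.
We can afford to lose at most 756 − 673 = 83, so at most ⌊83/14⌋ = 5 fall short, and at least 2 are ≥ 95.
Exactly 2 works: 2 values at 108 and 5 at 94 total 686; lower one of the high values by 13 (still ≥ 95) to hit 673.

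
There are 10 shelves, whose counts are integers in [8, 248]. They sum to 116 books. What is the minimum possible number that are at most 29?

If only k of them are at most 29, the other 10 − k are at least 30, so the total is at least (10 − k)·30 + k·8.
This is ≤ 116, so (10 − k)·30 + 8k ≤ 116, which gives k ≥ 9.
Exactly 9 works: 9 values at 8 and 1 at 30 total 102; raise one of the low values by 14 (still ≤ 29) to hit 116.

9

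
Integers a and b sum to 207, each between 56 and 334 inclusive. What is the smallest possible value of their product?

Since a + b is fixed, pushing one of them to its bound minimizes the product.
At the endpoint a = 56, b = 207 − 56 = 151, so ab = 56 × 151 = 8456.

8456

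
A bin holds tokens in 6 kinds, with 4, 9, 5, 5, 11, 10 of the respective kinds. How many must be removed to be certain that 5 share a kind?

In the worst case you take as many as possible of each kind without reaching 5: 4 + 4 + 4 + 4 + 4 + 4 = 24.
The next one must give 5 of some kind, so 24 + 1 = 25.

25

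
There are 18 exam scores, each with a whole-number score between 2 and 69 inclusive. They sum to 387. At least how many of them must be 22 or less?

2

Let j be the number exceeding 22. Then the total is ≥ 23·j + 2·(18 − j) = 36 + 21j.
So 21j ≤ 351 and j ≤ 16; hence at least 18 − 16 = 2 are ≤ 22.
Exactly 2 works: 2 values at 2 and 16 at 23 total 372; raise one of the low values by 15 (still ≤ 22) to hit 387.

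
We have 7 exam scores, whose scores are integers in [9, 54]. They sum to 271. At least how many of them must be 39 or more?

If only k of them are at least 39, the other 7 − k are at most 38, so the total is at most k·54 + (7 − k)·38.
This must reach 271, so k·54 + (7 − k)·38 ≥ 271, giving k ≥ 1.
Exactly 1 works: 1 value at 54 and 6 at 38 total 282; lower one of the high values by 11 (still ≥ 39) to hit 271.

1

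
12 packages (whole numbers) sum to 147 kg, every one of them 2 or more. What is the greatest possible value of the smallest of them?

The 12 values sum to 147, so their minimum is at most ⌊147/12⌋ = 12.
Achievable: 9 of them at 12 and 3 at 13 total 147.

12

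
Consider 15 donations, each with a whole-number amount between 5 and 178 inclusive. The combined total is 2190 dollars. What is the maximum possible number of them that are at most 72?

4

Each value at 72 or below falls at least 178 − 72 = 106 short of the ceiling 178.
The ceiling total is 15 × 178 = 2670, and we need 2190, so at most ⌊(2670 − 2190)/106⌋ = 4 can be that low.
k = 4 is achieved by 4 values at 72 and 11 at 178, total 2246; lower one of the 178's by 56 (still > 72) to reach 2190.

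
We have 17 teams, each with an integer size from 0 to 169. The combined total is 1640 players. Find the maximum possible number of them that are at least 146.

11

If k of the values are ≥ 146, the total is ≥ 146k + 0(17 − k).
Setting 146k + 0(17 − k) ≤ 1640 gives 146k ≤ 1640, so k ≤ 11.
k = 11 is achieved by 11 values at 146 and 6 at 0, total 1606; add 34 to one value (staying below 146) to reach 1640.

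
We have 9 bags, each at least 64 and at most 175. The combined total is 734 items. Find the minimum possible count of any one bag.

64

To make one bag as small as possible, make the other 8 as large as possible.
The other 8 can take up 8 × 175 = 1400 ≥ 734 − 64, so one bag can sit at its floor of 64.
Achievable: one at 64 and the other 8 totalling 670, which fits since 8 × 64 ≤ 670 ≤ 8 × 175.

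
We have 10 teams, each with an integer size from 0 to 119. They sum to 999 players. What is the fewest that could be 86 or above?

5

Suppose at most 10 − j of them reach 86; then j values are ≤ 85 and the rest ≤ 119.
The total is then ≤ 85·j + 119·(10 − j) = 1190 − 34j. For this to be ≥ 999 we need j ≤ 5, so at least 10 − 5 = 5 must reach 86.
Exactly 5 works: 5 values at 119 and 5 at 85 total 1020; lower one of the high values by 21 (still ≥ 86) to hit 999.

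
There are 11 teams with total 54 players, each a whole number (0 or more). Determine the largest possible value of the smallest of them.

The 11 values sum to 54, so their minimum is at most ⌊54/11⌋ = 4.
Equality holds with 1 value of 4 and 10 values of 5.

4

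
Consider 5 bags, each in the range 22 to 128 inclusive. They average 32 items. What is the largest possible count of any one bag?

To make one bag as large as possible, make the other 4 as small as possible.
The total is 5 × 32 = 160.
The other 4 contribute at least 4 × 22 = 88, leaving at most 160 − 88 = 72.
Since 72 ≤ 128, this is achievable: one at 72 and 4 at 22.

72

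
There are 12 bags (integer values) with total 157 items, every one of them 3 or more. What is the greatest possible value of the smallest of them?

13

The average is 157/12 < 14, so some value is ≤ 13.
Achievable: 11 of them at 13 and 1 at 14 total 157.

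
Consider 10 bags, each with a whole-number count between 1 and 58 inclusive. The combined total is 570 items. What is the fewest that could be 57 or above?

5

If only k of them are at least 57, the other 10 − k are at most 56, so the total is at most k·58 + (10 − k)·56.
This must reach 570, so k·58 + (10 − k)·56 ≥ 570, giving k ≥ 5.
Exactly 5 works: 5 values at 58 and 5 at 56 total 570.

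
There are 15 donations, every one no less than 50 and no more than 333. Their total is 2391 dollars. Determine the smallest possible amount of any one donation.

50

Minimizing one value means maximizing the remaining 14.
The other 14 can take up 14 × 333 = 4662 ≥ 2391 − 50, so one donation can sit at its floor of 50.
Achievable: one at 50 and the other 14 totalling 2341, which fits since 14 × 50 ≤ 2341 ≤ 14 × 333.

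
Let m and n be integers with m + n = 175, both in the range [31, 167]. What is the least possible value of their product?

4464

Since m + n is fixed, pushing one of them to its bound minimizes the product.
The extreme feasible split is m = 31, n = 144, giving mn = 4464.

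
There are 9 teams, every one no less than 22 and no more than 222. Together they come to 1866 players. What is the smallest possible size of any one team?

90

To make one team as small as possible, make the other 8 as large as possible.
The other 8 contribute at most 8 × 222 = 1776, leaving at least 1866 − 1776 = 90.
Since 90 ≥ 22, this is achievable: one at 90 and 8 at 222.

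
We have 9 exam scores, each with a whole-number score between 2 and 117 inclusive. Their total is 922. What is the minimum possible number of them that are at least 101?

2

Suppose at most 9 − j of them reach 101; then j values are ≤ 100 and the rest ≤ 117.
The total is then ≤ 100·j + 117·(9 − j) = 1053 − 17j. For this to be ≥ 922 we need j ≤ 7, so at least 9 − 7 = 2 must reach 101.
Exactly 2 works: 2 values at 117 and 7 at 100 total 934; lower one of the high values by 12 (still ≥ 101) to hit 922.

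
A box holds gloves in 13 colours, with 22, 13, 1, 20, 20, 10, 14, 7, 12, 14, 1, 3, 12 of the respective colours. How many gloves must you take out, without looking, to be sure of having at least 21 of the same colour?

In the worst case you take as many as possible of each colour without reaching 21: 20 + 13 + 1 + 20 + 20 + 10 + 14 + 7 + 12 + 14 + 1 + 3 + 12 = 147.
The next one must give 21 of some colour, so 147 + 1 = 148.

148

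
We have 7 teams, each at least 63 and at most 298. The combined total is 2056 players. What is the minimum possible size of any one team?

268

Minimizing one value means maximizing the remaining 6.
The other 6 contribute at most 6 × 298 = 1788, leaving at least 2056 − 1788 = 268.
Since 268 ≥ 63, this is achievable: one at 268 and 6 at 298.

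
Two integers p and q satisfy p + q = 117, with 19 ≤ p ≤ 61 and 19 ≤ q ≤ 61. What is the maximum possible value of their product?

pq = p(117 − p) is maximized when p is as near 117/2 as the bounds allow.
Taking p = 58 and q = 59 (both in [19, 61]) gives pq = 3422.

3422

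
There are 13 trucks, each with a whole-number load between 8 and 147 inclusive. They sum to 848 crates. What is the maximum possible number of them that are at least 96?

Suppose k of them are at least 96. Those contribute at least 96 each and the other 13 − k at least 8 each.
So the total is at least 96k + 8(13 − k) = 104 + 88k. This must be ≤ 848, giving k ≤ 8.
k = 8 is achieved by 8 values at 96 and 5 at 8, total 808; add 40 to one value (staying below 96) to reach 848.

8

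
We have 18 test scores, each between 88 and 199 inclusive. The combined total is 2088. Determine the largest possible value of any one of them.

199

To make one score as large as possible, make the other 17 as small as possible.
The other 17 contribute at least 17 × 88 = 1496, leaving at most 2088 − 1496 = 592.
But each score is capped at 199, so the maximum is 199.
Achievable: one at 199 and the other 17 totalling 1889, which fits since 17 × 88 ≤ 1889 ≤ 17 × 199.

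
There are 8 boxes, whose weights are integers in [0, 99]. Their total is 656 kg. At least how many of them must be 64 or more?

If only k of them are at least 64, the other 8 − k are at most 63, so the total is at most k·99 + (8 − k)·63.
This must reach 656, so k·99 + (8 − k)·63 ≥ 656, giving k ≥ 5.
Exactly 5 works: 5 values at 99 and 3 at 63 total 684; lower one of the high values by 28 (still ≥ 64) to hit 656.

5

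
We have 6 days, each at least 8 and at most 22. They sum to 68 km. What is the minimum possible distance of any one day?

Minimizing one value means maximizing the remaining 5.
The other 5 can take up 5 × 22 = 110 ≥ 68 − 8, so one day can sit at its floor of 8.
Achievable: one at 8 and the other 5 totalling 60, which fits since 5 × 8 ≤ 60 ≤ 5 × 22.

8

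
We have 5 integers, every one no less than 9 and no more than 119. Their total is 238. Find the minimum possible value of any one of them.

9

To make one integer as small as possible, make the other 4 as large as possible.
The other 4 can take up 4 × 119 = 476 ≥ 238 − 9, so one integer can sit at its floor of 9.
Achievable: one at 9 and the other 4 totalling 229, which fits since 4 × 9 ≤ 229 ≤ 4 × 119.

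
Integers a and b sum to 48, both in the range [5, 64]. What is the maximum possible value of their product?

576

ab = a(48 − a) is maximized when a is as near 48/2 as the bounds allow.
Taking a = 24 and b = 24 (both in [5, 64]) gives ab = 576.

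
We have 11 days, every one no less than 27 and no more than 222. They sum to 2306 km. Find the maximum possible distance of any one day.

Maximizing one value means minimizing the remaining 10.
The other 10 contribute at least 10 × 27 = 270, leaving at most 2306 − 270 = 2036.
But each day is capped at 222, so the maximum is 222.
Achievable: one at 222 and the other 10 totalling 2084, which fits since 10 × 27 ≤ 2084 ≤ 10 × 222.

222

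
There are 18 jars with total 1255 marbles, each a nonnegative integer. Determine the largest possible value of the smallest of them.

69

The average is 1255/18 < 70, so some value is ≤ 69.
Taking 5 copies of 69 and 13 copies of 70 gives exactly 1255, so 69 is attained.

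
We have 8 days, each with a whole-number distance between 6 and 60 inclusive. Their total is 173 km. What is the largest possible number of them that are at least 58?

If k of the values are ≥ 58, the total is ≥ 58k + 6(8 − k).
Setting 58k + 6(8 − k) ≤ 173 gives 52k ≤ 125, so k ≤ 2.
k = 2 is achieved by 2 values at 58 and 6 at 6, total 152; add 21 to one value (staying below 58) to reach 173.

2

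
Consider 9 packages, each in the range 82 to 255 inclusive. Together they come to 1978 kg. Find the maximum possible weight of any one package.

Maximizing one value means minimizing the remaining 8.
The other 8 contribute at least 8 × 82 = 656, leaving at most 1978 − 656 = 1322.
But each package is capped at 255, so the maximum is 255.
Achievable: one at 255 and the other 8 totalling 1723, which fits since 8 × 82 ≤ 1723 ≤ 8 × 255.

255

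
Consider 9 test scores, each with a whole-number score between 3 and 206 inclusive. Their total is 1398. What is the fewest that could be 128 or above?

Suppose at most 9 − j of them reach 128; then j values are ≤ 127 and the rest ≤ 206.
The total is then ≤ 127·j + 206·(9 − j) = 1854 − 79j. For this to be ≥ 1398 we need j ≤ 5, so at least 9 − 5 = 4 must reach 128.
Exactly 4 works: 4 values at 206 and 5 at 127 total 1459; lower one of the high values by 61 (still ≥ 128) to hit 1398.

4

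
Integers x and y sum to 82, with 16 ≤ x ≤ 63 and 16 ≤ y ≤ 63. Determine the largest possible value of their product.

xy = x(82 − x) is maximized when x is as near 82/2 as the bounds allow.
Taking x = 41 and y = 41 (both in [16, 63]) gives xy = 1681.

1681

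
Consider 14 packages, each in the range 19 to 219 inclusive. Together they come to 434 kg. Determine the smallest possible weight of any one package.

19

Minimizing one value means maximizing the remaining 13.
The other 13 can take up 13 × 219 = 2847 ≥ 434 − 19, so one package can sit at its floor of 19.
Achievable: one at 19 and the other 13 totalling 415, which fits since 13 × 19 ≤ 415 ≤ 13 × 219.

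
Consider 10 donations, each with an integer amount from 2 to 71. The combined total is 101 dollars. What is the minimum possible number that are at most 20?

Each value above 20 is at least 21, contributing at least 21 − 2 = 19 above the floor 2.
The sum exceeds the floor total 20 by 81, so at most ⌊81/19⌋ = 4 exceed 20, and at least 6 are ≤ 20.
Exactly 6 works: 6 values at 2 and 4 at 21 total 96; raise one of the low values by 5 (still ≤ 20) to hit 101.

6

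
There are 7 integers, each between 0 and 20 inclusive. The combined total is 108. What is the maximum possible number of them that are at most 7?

Suppose k of them are at most 7. Those contribute at most 7 each and the rest at most 20 each.
So the total is at most 7k + 20(7 − k) = 140 − 13k. This must still be ≥ 108, so k ≤ 2.
k = 2 is achieved by 2 values at 7 and 5 at 20, total 114; lower one of the 20's by 6 (still > 7) to reach 108.

2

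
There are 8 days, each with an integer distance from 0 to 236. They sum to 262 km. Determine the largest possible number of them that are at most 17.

7

Each value at 17 or below falls at least 236 − 17 = 219 short of the ceiling 236.
The ceiling total is 8 × 236 = 1888, and we need 262, so at most ⌊(1888 − 262)/219⌋ = 7 can be that low.
k = 7 is achieved by 7 values at 17 and 1 at 236, total 355; lower one of the 236's by 93 (still > 17) to reach 262.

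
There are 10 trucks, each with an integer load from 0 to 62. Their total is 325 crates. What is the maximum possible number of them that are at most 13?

Each value at 13 or below falls at least 62 − 13 = 49 short of the ceiling 62.
The ceiling total is 10 × 62 = 620, and we need 325, so at most ⌊(620 − 325)/49⌋ = 6 can be that low.
k = 6 is achieved by 6 values at 13 and 4 at 62, total 326; lower one of the 62's by 1 (still > 13) to reach 325.

6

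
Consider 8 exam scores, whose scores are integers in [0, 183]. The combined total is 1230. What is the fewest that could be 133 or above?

4

If only k of them are at least 133, the other 8 − k are at most 132, so the total is at most k·183 + (8 − k)·132.
This must reach 1230, so k·183 + (8 − k)·132 ≥ 1230, giving k ≥ 4.
Exactly 4 works: 4 values at 183 and 4 at 132 total 1260; lower one of the high values by 30 (still ≥ 133) to hit 1230.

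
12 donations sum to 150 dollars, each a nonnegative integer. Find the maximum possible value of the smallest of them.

The average is 150/12 < 13, so some value is ≤ 12.
Equality holds with 6 values of 12 and 6 values of 13.

12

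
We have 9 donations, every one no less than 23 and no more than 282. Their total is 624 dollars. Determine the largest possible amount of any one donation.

Maximizing one value means minimizing the remaining 8.
The other 8 contribute at least 8 × 23 = 184, leaving at most 624 − 184 = 440.
But each donation is capped at 282, so the maximum is 282.
Achievable: one at 282 and the other 8 totalling 342, which fits since 8 × 23 ≤ 342 ≤ 8 × 282.

282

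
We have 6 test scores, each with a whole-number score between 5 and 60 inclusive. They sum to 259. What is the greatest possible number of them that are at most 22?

Each value at 22 or below falls at least 60 − 22 = 38 short of the ceiling 60.
The ceiling total is 6 × 60 = 360, and we need 259, so at most ⌊(360 − 259)/38⌋ = 2 can be that low.
k = 2 is achieved by 2 values at 22 and 4 at 60, total 284; lower one of the 60's by 25 (still > 22) to reach 259.

2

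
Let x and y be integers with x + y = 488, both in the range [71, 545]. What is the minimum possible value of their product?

xy = x(488 − x) is concave in x, so over [71, 417] it is minimized at an endpoint.
At the endpoint x = 71, y = 488 − 71 = 417, so xy = 71 × 417 = 29607.

29607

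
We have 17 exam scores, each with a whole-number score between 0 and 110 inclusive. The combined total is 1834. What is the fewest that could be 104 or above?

If only k of them are at least 104, the other 17 − k are at most 103, so the total is at most k·110 + (17 − k)·103.
This must reach 1834, so k·110 + (17 − k)·103 ≥ 1834, giving k ≥ 12.
Exactly 12 works: 12 values at 110 and 5 at 103 total 1835; lower one of the high values by 1 (still ≥ 104) to hit 1834.

12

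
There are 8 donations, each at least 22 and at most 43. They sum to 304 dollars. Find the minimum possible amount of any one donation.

22

To make one donation as small as possible, make the other 7 as large as possible.
The other 7 can take up 7 × 43 = 301 ≥ 304 − 22, so one donation can sit at its floor of 22.
Achievable: one at 22 and the other 7 totalling 282, which fits since 7 × 22 ≤ 282 ≤ 7 × 43.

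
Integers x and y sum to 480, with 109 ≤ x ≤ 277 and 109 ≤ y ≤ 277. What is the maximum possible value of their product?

57600

With x + y fixed, xy peaks when the two are closest together.
Taking x = 240 and y = 240 (both in [109, 277]) gives xy = 57600.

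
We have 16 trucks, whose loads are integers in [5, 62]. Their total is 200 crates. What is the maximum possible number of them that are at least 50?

2

With k values at 50 or above and the rest at least 5, the sum is at least 80 + 45k.
Since the sum is 200, we need 45k ≤ 120, i.e. k ≤ 2.
k = 2 is achieved by 2 values at 50 and 14 at 5, total 170; add 30 to one value (staying below 50) to reach 200.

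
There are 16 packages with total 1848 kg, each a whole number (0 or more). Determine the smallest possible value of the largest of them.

116

Some value must be at least ⌈1848/16⌉ = 116, since 16 × 115 = 1840 < 1848.
Taking 8 copies of 115 and 8 copies of 116 gives exactly 1848, so 116 is attained.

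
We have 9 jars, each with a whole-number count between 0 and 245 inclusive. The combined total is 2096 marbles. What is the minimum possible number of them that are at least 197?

7

Suppose at most 9 − j of them reach 197; then j values are ≤ 196 and the rest ≤ 245.
The total is then ≤ 196·j + 245·(9 − j) = 2205 − 49j. For this to be ≥ 2096 we need j ≤ 2, so at least 9 − 2 = 7 must reach 197.
Exactly 7 works: 7 values at 245 and 2 at 196 total 2107; lower one of the high values by 11 (still ≥ 197) to hit 2096.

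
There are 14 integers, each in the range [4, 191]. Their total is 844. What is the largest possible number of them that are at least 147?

5

Suppose k of them are at least 147. Those contribute at least 147 each and the other 14 − k at least 4 each.
So the total is at least 147k + 4(14 − k) = 56 + 143k. This must be ≤ 844, giving k ≤ 5.
k = 5 is achieved by 5 values at 147 and 9 at 4, total 771; add 73 to one value (staying below 147) to reach 844.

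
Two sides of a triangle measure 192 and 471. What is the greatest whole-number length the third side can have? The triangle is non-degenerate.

662

The third side must be less than 192 + 471 = 663.
The largest integer below 663 is 662.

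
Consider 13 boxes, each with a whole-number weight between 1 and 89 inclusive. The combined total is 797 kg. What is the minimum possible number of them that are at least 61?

If only k of them are at least 61, the other 13 − k are at most 60, so the total is at most k·89 + (13 − k)·60.
This must reach 797, so k·89 + (13 − k)·60 ≥ 797, giving k ≥ 1.
Exactly 1 works: 1 value at 89 and 12 at 60 total 809; lower one of the high values by 12 (still ≥ 61) to hit 797.

1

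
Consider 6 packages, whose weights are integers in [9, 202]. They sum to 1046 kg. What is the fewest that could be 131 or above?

4

Suppose at most 6 − j of them reach 131; then j values are ≤ 130 and the rest ≤ 202.
The total is then ≤ 130·j + 202·(6 − j) = 1212 − 72j. For this to be ≥ 1046 we need j ≤ 2, so at least 6 − 2 = 4 must reach 131.
Exactly 4 works: 4 values at 202 and 2 at 130 total 1068; lower one of the high values by 22 (still ≥ 131) to hit 1046.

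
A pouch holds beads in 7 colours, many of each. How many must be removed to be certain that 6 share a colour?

You could draw 5 of every colour without reaching 6 of any — 35 in all.
One more forces 6 of some colour, so 35 + 1 = 36.

36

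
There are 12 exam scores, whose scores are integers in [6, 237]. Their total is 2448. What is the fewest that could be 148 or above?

8

Each value short of 148 is at most 147, costing at least 237 − 147 = 90 against the maximum total of 2844.
We can afford to lose at most 2844 − 2448 = 396, so at most ⌊396/90⌋ = 4 fall short, and at least 8 are ≥ 148.
Exactly 8 works: 8 values at 237 and 4 at 147 total 2484; lower one of the high values by 36 (still ≥ 148) to hit 2448.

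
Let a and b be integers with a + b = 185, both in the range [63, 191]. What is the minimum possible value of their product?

Since a + b is fixed, pushing one of them to its bound minimizes the product.
At the endpoint a = 63, b = 185 − 63 = 122, so ab = 63 × 122 = 7686.

7686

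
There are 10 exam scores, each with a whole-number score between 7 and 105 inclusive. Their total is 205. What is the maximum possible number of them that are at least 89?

1

If k of the values are ≥ 89, the total is ≥ 89k + 7(10 − k).
Setting 89k + 7(10 − k) ≤ 205 gives 82k ≤ 135, so k ≤ 1.
k = 1 is achieved by 1 value at 89 and 9 at 7, total 152; add 53 to one value (staying below 89) to reach 205.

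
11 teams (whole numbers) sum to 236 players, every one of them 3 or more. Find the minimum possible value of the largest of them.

Some value must be at least ⌈236/11⌉ = 22, since 11 × 21 = 231 < 236.
Equality holds with 5 values of 22 and 6 values of 21.

22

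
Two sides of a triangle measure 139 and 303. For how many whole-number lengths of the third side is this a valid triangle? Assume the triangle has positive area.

The triangle inequality gives |139 − 303| < c < 139 + 303, i.e. 164 < c < 442.
So c can be any integer from 165 to 441: 277 values.

277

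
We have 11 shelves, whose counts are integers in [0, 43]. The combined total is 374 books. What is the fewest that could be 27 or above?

6

Suppose at most 11 − j of them reach 27; then j values are ≤ 26 and the rest ≤ 43.
The total is then ≤ 26·j + 43·(11 − j) = 473 − 17j. For this to be ≥ 374 we need j ≤ 5, so at least 11 − 5 = 6 must reach 27.
Exactly 6 works: 6 values at 43 and 5 at 26 total 388; lower one of the high values by 14 (still ≥ 27) to hit 374.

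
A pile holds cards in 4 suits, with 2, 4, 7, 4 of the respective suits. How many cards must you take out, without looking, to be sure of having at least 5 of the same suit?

In the worst case you take as many as possible of each suit without reaching 5: 2 + 4 + 4 + 4 = 14.
The next one must give 5 of some suit, so 14 + 1 = 15.

15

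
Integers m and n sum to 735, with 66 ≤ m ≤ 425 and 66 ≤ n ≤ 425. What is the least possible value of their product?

mn = m(735 − m) is concave in m, so over [310, 425] it is minimized at an endpoint.
The extreme feasible split is m = 310, n = 425, giving mn = 131750.

131750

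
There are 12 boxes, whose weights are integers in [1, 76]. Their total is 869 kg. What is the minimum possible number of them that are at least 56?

If only k of them are at least 56, the other 12 − k are at most 55, so the total is at most k·76 + (12 − k)·55.
This must reach 869, so k·76 + (12 − k)·55 ≥ 869, giving k ≥ 10.
Exactly 10 works: 10 values at 76 and 2 at 55 total 870; lower one of the high values by 1 (still ≥ 56) to hit 869.

10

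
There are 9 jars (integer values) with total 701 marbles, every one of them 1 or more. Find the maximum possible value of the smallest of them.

The average is 701/9 < 78, so some value is ≤ 77.
Equality holds with 1 value of 77 and 8 values of 78.

77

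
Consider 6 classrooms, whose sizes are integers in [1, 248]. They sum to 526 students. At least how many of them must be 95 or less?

1

Let j be the number exceeding 95. Then the total is ≥ 96·j + 1·(6 − j) = 6 + 95j.
So 95j ≤ 520 and j ≤ 5; hence at least 6 − 5 = 1 are ≤ 95.
Exactly 1 works: 1 value at 1 and 5 at 96 total 481; raise one of the low values by 45 (still ≤ 95) to hit 526.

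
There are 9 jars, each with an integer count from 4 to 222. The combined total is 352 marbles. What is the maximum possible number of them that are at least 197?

Suppose k of them are at least 197. Those contribute at least 197 each and the other 9 − k at least 4 each.
So the total is at least 197k + 4(9 − k) = 36 + 193k. This must be ≤ 352, giving k ≤ 1.
k = 1 is achieved by 1 value at 197 and 8 at 4, total 229; add 123 to one value (staying below 197) to reach 352.

1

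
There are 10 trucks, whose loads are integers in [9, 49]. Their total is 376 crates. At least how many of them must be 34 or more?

Suppose at most 10 − j of them reach 34; then j values are ≤ 33 and the rest ≤ 49.
The total is then ≤ 33·j + 49·(10 − j) = 490 − 16j. For this to be ≥ 376 we need j ≤ 7, so at least 10 − 7 = 3 must reach 34.
Exactly 3 works: 3 values at 49 and 7 at 33 total 378; lower one of the high values by 2 (still ≥ 34) to hit 376.

3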